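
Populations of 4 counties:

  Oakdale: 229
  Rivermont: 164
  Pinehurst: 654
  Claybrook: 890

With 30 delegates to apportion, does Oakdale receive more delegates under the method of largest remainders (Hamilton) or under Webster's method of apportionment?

Hamilton: Oakdale 4, Rivermont 2, Pinehurst 10, Claybrook 14.
Webster: Oakdale 3, Rivermont 3, Pinehurst 10, Claybrook 14.
Oakdale gets 4 under Hamilton and 3 under Webster.

Hamilton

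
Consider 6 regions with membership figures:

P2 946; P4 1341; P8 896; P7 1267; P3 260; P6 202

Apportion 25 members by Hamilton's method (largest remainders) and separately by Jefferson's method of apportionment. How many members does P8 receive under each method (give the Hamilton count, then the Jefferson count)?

5 and 4

Hamilton: P2 5, P4 7, P8 5, P7 6, P3 1, P6 1.
Jefferson: P2 5, P4 7, P8 4, P7 7, P3 1, P6 1.
P8 gets 5 under Hamilton and 4 under Jefferson.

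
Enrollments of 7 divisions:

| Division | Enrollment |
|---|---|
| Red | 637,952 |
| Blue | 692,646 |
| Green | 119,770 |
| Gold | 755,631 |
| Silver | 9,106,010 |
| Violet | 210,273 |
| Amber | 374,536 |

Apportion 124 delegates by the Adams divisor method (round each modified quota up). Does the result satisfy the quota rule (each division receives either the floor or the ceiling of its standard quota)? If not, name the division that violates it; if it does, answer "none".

Standard quotas: Red 6.649, Blue 7.219, Green 1.248, Gold 7.876, Silver 94.912, Violet 2.192, Amber 3.904.
Adams allocation: Red 7, Blue 7, Green 2, Gold 8, Silver 93, Violet 3, Amber 4.
Silver has quota 94.912 (lower 94, upper 95) but receives 93 — outside the quota interval.

Silver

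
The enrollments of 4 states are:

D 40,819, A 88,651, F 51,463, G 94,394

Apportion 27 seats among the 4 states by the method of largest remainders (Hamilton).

Total 275327; standard divisor 275327/27 ≈ 10197.296.
Standard quotas: D 4.0029, A 8.6936, F 5.0467, G 9.2568.
Lower quotas: D 4, A 8, F 5, G 9 (sum 26, leaving 1 seat).
Remainders in descending order: A 0.6936, G 0.2568, F 0.0467, D 0.0029.
Largest remainder: A receives the extra seat.

D: 4, A: 9, F: 5, G: 9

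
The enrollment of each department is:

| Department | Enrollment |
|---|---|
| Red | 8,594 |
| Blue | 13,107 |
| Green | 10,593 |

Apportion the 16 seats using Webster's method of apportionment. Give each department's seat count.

Red 4, Blue 7, Green 5

Standard divisor 32294/16 ≈ 2018.375; standard quotas: Red 4.258, Blue 6.494, Green 5.248.
Rounding to the nearest integer gives 4, 6, 5 = 15 seats, so the divisor must be adjusted.
With modified divisor 2000: modified quotas Red 4.297, Blue 6.553, Green 5.296.
Rounding to the nearest integer: Red 4, Blue 7, Green 5 (total 16).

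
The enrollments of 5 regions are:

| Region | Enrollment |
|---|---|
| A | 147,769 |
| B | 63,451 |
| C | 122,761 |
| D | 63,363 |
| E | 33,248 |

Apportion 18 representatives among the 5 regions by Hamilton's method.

The standard divisor is 430592/18 ≈ 23921.778.
Standard quotas: A 6.1772, B 2.6524, C 5.1318, D 2.6488, E 1.3899.
Lower quotas: A 6, B 2, C 5, D 2, E 1 (sum 16, leaving 2 seats).
Remainders in descending order: B 0.6524, D 0.6488, E 0.3899, A 0.1772, C 0.1318.
The surplus seats go to B, D.

A 6, B 3, C 5, D 3, E 1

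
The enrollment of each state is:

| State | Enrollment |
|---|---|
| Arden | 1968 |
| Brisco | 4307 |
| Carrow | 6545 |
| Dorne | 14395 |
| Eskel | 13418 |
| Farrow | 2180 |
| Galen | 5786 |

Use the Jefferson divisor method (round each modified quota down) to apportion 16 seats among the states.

Standard divisor 48599/16 ≈ 3037.438; standard quotas: Arden 0.648, Brisco 1.418, Carrow 2.155, Dorne 4.739, Eskel 4.418, Farrow 0.718, Galen 1.905.
Rounding down gives 0, 1, 2, 4, 4, 0, 1 = 12 seats, so the divisor must be adjusted.
With modified divisor 2300: modified quotas Arden 0.856, Brisco 1.873, Carrow 2.846, Dorne 6.259, Eskel 5.834, Farrow 0.948, Galen 2.516.
Rounding down: Arden 0, Brisco 1, Carrow 2, Dorne 6, Eskel 5, Farrow 0, Galen 2 (total 16).

Arden: 0, Brisco: 1, Carrow: 2, Dorne: 6, Eskel: 5, Farrow: 0, Galen: 2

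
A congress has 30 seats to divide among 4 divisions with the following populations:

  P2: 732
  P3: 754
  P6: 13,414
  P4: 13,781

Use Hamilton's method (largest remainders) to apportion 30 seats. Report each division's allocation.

Total 28681; standard divisor 28681/30 ≈ 956.033.
Standard quotas: P2 0.7657, P3 0.7887, P6 14.0309, P4 14.4148.
Lower quotas: P2 0, P3 0, P6 14, P4 14 (sum 28, leaving 2 seats).
Remainders in descending order: P3 0.7887, P2 0.7657, P4 0.4148, P6 0.0309.
Largest remainders: P3, P2 receive the extra seats.

P2: 1, P3: 1, P6: 14, P4: 14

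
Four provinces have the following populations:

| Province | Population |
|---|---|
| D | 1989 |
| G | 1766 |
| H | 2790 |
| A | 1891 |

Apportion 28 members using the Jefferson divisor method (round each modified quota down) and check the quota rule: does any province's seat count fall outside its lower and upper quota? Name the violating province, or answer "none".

none

Standard quotas: D 6.602, G 5.862, H 9.260, A 6.276.
Jefferson allocation: D 7, G 6, H 9, A 6.
Every allocation lies between the lower and upper quota.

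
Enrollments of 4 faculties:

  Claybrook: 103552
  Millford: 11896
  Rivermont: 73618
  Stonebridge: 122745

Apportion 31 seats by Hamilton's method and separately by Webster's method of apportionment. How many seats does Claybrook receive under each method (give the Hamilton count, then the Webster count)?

Hamilton: Claybrook 10, Millford 1, Rivermont 8, Stonebridge 12.
Webster: Claybrook 11, Millford 1, Rivermont 7, Stonebridge 12.
Claybrook gets 10 under Hamilton and 11 under Webster.

10 and 11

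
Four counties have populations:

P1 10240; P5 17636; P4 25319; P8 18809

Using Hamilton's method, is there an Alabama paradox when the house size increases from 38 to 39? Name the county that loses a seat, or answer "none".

At 38 seats: P1 6, P5 9, P4 13, P8 10.
At 39 seats: P1 5, P5 10, P4 14, P8 10.
P1 drops from 6 to 5.

P1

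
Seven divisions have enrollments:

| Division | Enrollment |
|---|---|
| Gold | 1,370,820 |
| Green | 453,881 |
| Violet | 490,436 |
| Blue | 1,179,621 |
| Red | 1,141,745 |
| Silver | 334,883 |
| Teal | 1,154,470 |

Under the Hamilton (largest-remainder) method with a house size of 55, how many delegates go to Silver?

Total 6125856; standard divisor 6125856/55 ≈ 111379.2.
Standard quotas: Gold 12.3077, Green 4.0751, Violet 4.4033, Blue 10.5910, Red 10.2510, Silver 3.0067, Teal 10.3652.
Lower quotas: Gold 12, Green 4, Violet 4, Blue 10, Red 10, Silver 3, Teal 10 (sum 53, leaving 2 seats).
Remainders in descending order: Blue 0.5910, Violet 0.4033, Teal 0.3652, Gold 0.3077, Red 0.2510, Green 0.0751, Silver 0.0067.
The surplus seats go to Blue, Violet.
Silver receives 3.

3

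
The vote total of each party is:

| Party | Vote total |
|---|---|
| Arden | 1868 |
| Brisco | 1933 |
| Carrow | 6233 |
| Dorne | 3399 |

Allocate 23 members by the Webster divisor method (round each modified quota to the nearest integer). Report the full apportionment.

Arden=3, Brisco=3, Carrow=11, Dorne=6

Standard divisor 13433/23 ≈ 584.043; standard quotas: Arden 3.198, Brisco 3.310, Carrow 10.672, Dorne 5.820.
Rounding to the nearest integer gives Arden 3, Brisco 3, Carrow 11, Dorne 6 — total 23, matching the house size, so no adjustment is needed.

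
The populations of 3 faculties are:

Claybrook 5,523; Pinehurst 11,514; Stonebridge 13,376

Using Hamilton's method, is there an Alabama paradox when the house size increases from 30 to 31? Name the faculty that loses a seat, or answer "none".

At 30 seats: Claybrook 6, Pinehurst 11, Stonebridge 13.
At 31 seats: Claybrook 5, Pinehurst 12, Stonebridge 14.
Claybrook drops from 6 to 5.

Claybrook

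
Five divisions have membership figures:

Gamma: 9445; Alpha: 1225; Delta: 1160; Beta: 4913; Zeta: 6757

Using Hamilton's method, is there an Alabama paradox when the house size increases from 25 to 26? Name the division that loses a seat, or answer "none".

Alpha

At 25 seats: Gamma 10, Alpha 2, Delta 1, Beta 5, Zeta 7.
At 26 seats: Gamma 11, Alpha 1, Delta 1, Beta 5, Zeta 8.
Alpha drops from 2 to 1.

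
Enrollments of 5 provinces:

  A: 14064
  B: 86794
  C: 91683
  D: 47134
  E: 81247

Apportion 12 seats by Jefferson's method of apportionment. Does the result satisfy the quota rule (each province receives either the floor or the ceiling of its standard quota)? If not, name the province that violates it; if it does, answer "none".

none

Standard quotas: A 0.526, B 3.245, C 3.428, D 1.762, E 3.038.
Jefferson allocation: A 0, B 3, C 4, D 2, E 3.
Every allocation lies between the lower and upper quota.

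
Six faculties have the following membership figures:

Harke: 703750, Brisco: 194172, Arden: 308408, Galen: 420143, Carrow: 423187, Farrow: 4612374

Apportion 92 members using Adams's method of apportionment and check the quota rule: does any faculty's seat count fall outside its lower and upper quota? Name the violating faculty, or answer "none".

Farrow

Standard quotas: Harke 9.719, Brisco 2.681, Arden 4.259, Galen 5.802, Carrow 5.844, Farrow 63.695.
Adams allocation: Harke 10, Brisco 3, Arden 5, Galen 6, Carrow 6, Farrow 62.
Farrow has quota 63.695 (lower 63, upper 64) but receives 62 — outside the quota interval.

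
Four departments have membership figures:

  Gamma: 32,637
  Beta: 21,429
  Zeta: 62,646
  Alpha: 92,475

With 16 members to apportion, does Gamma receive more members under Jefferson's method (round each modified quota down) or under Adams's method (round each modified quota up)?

Adams

Jefferson: Gamma 2, Beta 1, Zeta 5, Alpha 8.
Adams: Gamma 3, Beta 2, Zeta 5, Alpha 6.
Gamma gets 2 under Jefferson and 3 under Adams.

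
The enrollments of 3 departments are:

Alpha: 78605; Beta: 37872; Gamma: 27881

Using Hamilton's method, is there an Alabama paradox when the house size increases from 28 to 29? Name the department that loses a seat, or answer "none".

Gamma

At 28 seats: Alpha 15, Beta 7, Gamma 6.
At 29 seats: Alpha 16, Beta 8, Gamma 5.
Gamma drops from 6 to 5.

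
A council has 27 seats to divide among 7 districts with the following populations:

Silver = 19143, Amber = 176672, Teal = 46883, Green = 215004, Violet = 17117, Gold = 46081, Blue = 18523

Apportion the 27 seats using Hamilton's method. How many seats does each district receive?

Silver 1; Amber 9; Teal 2; Green 11; Violet 1; Gold 2; Blue 1

The standard divisor is 539423/27 ≈ 19978.63.
Standard quotas: Silver 0.9582, Amber 8.8430, Teal 2.3467, Green 10.7617, Violet 0.8568, Gold 2.3065, Blue 0.9271.
Lower quotas: Silver 0, Amber 8, Teal 2, Green 10, Violet 0, Gold 2, Blue 0 (sum 22, leaving 5 seats).
Remainders in descending order: Silver 0.9582, Blue 0.9271, Violet 0.8568, Amber 0.8430, Green 0.7617, Teal 0.3467, Gold 0.3065.
The surplus seats go to Silver, Blue, Violet, Amber, Green.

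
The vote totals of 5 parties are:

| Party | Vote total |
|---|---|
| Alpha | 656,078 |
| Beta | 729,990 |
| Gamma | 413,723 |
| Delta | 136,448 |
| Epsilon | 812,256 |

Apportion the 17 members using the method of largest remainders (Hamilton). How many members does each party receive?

Total 2748495; standard divisor 2748495/17 ≈ 161676.176.
Standard quotas: Alpha 4.0580, Beta 4.5151, Gamma 2.5590, Delta 0.8440, Epsilon 5.0240.
Lower quotas: Alpha 4, Beta 4, Gamma 2, Delta 0, Epsilon 5 (sum 15, leaving 2 seats).
Remainders in descending order: Delta 0.8440, Gamma 0.5590, Beta 0.5151, Alpha 0.0580, Epsilon 0.0240.
The surplus seats go to Delta, Gamma.

Alpha 4; Beta 4; Gamma 3; Delta 1; Epsilon 5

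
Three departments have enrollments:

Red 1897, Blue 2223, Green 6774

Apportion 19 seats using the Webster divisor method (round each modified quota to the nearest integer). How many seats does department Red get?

Standard divisor 10894/19 ≈ 573.368; standard quotas: Red 3.309, Blue 3.877, Green 11.814.
Rounding to the nearest integer gives Red 3, Blue 4, Green 12 — total 19, matching the house size, so no adjustment is needed.
Red receives 3.

3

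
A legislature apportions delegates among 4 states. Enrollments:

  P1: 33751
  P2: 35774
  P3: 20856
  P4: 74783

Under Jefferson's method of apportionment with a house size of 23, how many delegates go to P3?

Standard divisor 165164/23 ≈ 7181.043; standard quotas: P1 4.700, P2 4.982, P3 2.904, P4 10.414.
Rounding down gives 4, 4, 2, 10 = 20 seats, so the divisor must be adjusted.
With modified divisor 6783.98: modified quotas P1 4.975, P2 5.273, P3 3.074, P4 11.023.
Rounding down: P1 4, P2 5, P3 3, P4 11 (total 23).
P3 receives 3.

3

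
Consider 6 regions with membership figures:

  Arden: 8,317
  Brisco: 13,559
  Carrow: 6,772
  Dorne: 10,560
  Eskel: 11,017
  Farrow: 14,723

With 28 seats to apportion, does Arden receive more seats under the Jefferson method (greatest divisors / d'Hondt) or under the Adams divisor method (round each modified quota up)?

Jefferson: Arden 3, Brisco 6, Carrow 3, Dorne 5, Eskel 5, Farrow 6.
Adams: Arden 4, Brisco 6, Carrow 3, Dorne 4, Eskel 5, Farrow 6.
Arden gets 3 under Jefferson and 4 under Adams.

Adams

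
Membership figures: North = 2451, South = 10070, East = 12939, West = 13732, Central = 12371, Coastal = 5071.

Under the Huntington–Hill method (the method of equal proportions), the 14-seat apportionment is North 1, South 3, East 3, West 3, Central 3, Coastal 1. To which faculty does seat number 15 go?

Priority for the next seat is population ÷ (√(s·(s+1))).
Priorities: North 1733.119, South 2906.959, East 3735.168, West 3964.087, Central 3571.200, Coastal 3585.738.
Highest priority: West.

West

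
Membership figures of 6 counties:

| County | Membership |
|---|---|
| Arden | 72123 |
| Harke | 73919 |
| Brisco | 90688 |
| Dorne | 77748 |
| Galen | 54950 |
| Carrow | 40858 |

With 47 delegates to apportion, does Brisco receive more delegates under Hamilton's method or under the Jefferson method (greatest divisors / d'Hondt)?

Hamilton: Arden 8, Harke 9, Brisco 10, Dorne 9, Galen 6, Carrow 5.
Jefferson: Arden 8, Harke 9, Brisco 11, Dorne 9, Galen 6, Carrow 4.
Brisco gets 10 under Hamilton and 11 under Jefferson.

Jefferson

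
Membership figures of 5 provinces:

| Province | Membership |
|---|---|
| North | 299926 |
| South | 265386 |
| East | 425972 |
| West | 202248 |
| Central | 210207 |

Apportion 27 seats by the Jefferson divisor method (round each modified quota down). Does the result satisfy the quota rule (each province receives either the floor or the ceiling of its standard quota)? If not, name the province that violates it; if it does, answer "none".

Standard quotas: North 5.769, South 5.105, East 8.193, West 3.890, Central 4.043.
Jefferson allocation: North 6, South 5, East 8, West 4, Central 4.
Every allocation lies between the lower and upper quota.

none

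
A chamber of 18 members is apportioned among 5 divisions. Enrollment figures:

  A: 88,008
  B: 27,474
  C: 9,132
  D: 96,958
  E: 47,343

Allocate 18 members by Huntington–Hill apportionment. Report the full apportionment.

A 6, B 2, C 1, D 6, E 3

With divisor 15514: modified quotas A 5.673, B 1.771, C 0.589, D 6.250, E 3.052.
Geometric-mean thresholds: A √(5·6)=5.477, B √(1·2)=1.414, C (min 1), D √(6·7)=6.481, E √(3·4)=3.464.
Each quota rounded against its threshold gives A 6, B 2, C 1, D 6, E 3 (total 18).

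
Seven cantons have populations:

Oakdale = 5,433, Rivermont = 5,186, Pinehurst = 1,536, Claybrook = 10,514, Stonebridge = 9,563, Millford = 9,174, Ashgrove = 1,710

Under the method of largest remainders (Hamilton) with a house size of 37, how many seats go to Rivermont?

The standard divisor is 43116/37 ≈ 1165.297.
Standard quotas: Oakdale 4.6623, Rivermont 4.4504, Pinehurst 1.3181, Claybrook 9.0226, Stonebridge 8.2065, Millford 7.8727, Ashgrove 1.4674.
Lower quotas: Oakdale 4, Rivermont 4, Pinehurst 1, Claybrook 9, Stonebridge 8, Millford 7, Ashgrove 1 (sum 34, leaving 3 seats).
Remainders in descending order: Millford 0.8727, Oakdale 0.6623, Ashgrove 0.4674, Rivermont 0.4504, Pinehurst 0.3181, Stonebridge 0.2065, Claybrook 0.0226.
The surplus seats go to Millford, Oakdale, Ashgrove.
Rivermont receives 4.

4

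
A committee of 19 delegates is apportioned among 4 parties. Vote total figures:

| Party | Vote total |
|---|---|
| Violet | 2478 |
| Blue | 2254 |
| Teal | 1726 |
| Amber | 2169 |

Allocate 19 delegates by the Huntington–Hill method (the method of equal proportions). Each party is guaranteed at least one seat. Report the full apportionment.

Violet: 5, Blue: 5, Teal: 4, Amber: 5

With divisor 469: modified quotas Violet 5.284, Blue 4.806, Teal 3.680, Amber 4.625.
Geometric-mean thresholds: Violet √(5·6)=5.477, Blue √(4·5)=4.472, Teal √(3·4)=3.464, Amber √(4·5)=4.472.
Each quota rounded against its threshold gives Violet 5, Blue 5, Teal 4, Amber 5 (total 19).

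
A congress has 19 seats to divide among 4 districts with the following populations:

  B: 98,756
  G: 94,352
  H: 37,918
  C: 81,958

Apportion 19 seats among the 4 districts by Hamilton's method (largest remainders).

B 6, G 6, H 2, C 5

Total 312984; standard divisor 312984/19 ≈ 16472.842.
Standard quotas: B 5.9951, G 5.7277, H 2.3018, C 4.9753.
Lower quotas: B 5, G 5, H 2, C 4 (sum 16, leaving 3 seats).
Remainders in descending order: B 0.9951, C 0.9753, G 0.7277, H 0.3018.
Largest remainders: B, C, G receive the extra seats.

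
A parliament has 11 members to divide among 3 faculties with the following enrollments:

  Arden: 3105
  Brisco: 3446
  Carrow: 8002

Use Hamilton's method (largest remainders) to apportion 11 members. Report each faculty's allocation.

Total 14553; standard divisor 14553/11 = 1323.
Standard quotas: Arden 2.3469, Brisco 2.6047, Carrow 6.0484.
Lower quotas: Arden 2, Brisco 2, Carrow 6 (sum 10, leaving 1 seat).
Remainders in descending order: Brisco 0.6047, Arden 0.3469, Carrow 0.0484.
Largest remainder: Brisco receives the extra seat.

Arden: 2, Brisco: 3, Carrow: 6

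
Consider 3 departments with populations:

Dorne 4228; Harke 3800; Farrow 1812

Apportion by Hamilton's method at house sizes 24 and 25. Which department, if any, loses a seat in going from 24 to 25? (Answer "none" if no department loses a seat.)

At 24 seats: Dorne 10, Harke 9, Farrow 5.
At 25 seats: Dorne 11, Harke 10, Farrow 4.
Farrow drops from 5 to 4.

Farrow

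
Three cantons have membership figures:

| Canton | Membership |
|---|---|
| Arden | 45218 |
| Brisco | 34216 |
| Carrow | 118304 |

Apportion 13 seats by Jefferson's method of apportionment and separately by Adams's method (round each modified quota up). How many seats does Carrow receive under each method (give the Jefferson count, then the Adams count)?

Jefferson: Arden 3, Brisco 2, Carrow 8.
Adams: Arden 3, Brisco 3, Carrow 7.
Carrow gets 8 under Jefferson and 7 under Adams.

8 and 7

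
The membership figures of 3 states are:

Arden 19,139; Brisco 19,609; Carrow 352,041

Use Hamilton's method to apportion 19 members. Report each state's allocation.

Arden=1; Brisco=1; Carrow=17

The standard divisor is 390789/19 ≈ 20567.842.
Standard quotas: Arden 0.9305, Brisco 0.9534, Carrow 17.1161.
Lower quotas: Arden 0, Brisco 0, Carrow 17 (sum 17, leaving 2 seats).
Remainders in descending order: Brisco 0.9534, Arden 0.9305, Carrow 0.1161.
The surplus seats go to Brisco, Arden.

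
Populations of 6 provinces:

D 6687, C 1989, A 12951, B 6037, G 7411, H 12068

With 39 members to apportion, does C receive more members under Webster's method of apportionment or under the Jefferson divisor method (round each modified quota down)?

Webster

Webster: D 5, C 2, A 11, B 5, G 6, H 10.
Jefferson: D 6, C 1, A 11, B 5, G 6, H 10.
C gets 2 under Webster and 1 under Jefferson.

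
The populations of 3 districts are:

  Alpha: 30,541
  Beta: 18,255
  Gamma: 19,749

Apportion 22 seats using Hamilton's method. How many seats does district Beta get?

6

Total 68545; standard divisor 68545/22 ≈ 3115.682.
Standard quotas: Alpha 9.8023, Beta 5.8591, Gamma 6.3386.
Lower quotas: Alpha 9, Beta 5, Gamma 6 (sum 20, leaving 2 seats).
Remainders in descending order: Beta 0.8591, Alpha 0.8023, Gamma 0.3386.
The surplus seats go to Beta, Alpha.
Beta receives 6.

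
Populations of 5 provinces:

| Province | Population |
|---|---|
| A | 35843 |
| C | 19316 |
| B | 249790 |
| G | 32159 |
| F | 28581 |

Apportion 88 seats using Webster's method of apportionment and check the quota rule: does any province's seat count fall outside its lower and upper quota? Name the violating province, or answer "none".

Standard quotas: A 8.625, C 4.648, B 60.110, G 7.739, F 6.878.
Webster allocation: A 9, C 5, B 59, G 8, F 7.
B has quota 60.110 (lower 60, upper 61) but receives 59 — outside the quota interval.

B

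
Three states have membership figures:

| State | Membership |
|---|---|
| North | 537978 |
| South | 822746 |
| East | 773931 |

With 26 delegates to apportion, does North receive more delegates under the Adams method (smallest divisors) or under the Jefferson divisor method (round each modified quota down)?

Adams

Adams: North 7, South 10, East 9.
Jefferson: North 6, South 10, East 10.
North gets 7 under Adams and 6 under Jefferson.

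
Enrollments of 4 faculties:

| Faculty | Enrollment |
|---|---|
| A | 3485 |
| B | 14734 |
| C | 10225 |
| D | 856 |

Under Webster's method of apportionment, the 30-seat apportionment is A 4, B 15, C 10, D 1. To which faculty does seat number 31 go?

C

Priority for the next seat is population ÷ (current seats + 0.5).
Priorities: A 774.444, B 950.581, C 973.810, D 570.667.
Highest priority: C.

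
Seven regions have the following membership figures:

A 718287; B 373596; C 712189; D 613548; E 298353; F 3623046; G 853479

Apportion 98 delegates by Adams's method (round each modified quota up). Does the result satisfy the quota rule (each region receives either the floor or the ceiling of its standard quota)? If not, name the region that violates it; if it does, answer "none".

Standard quotas: A 9.787, B 5.090, C 9.704, D 8.360, E 4.065, F 49.365, G 11.629.
Adams allocation: A 10, B 5, C 10, D 9, E 4, F 48, G 12.
F has quota 49.365 (lower 49, upper 50) but receives 48 — outside the quota interval.

F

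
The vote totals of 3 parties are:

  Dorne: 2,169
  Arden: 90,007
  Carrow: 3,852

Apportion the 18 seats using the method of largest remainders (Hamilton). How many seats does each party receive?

Dorne: 0, Arden: 17, Carrow: 1

The standard divisor is 96028/18 ≈ 5334.889.
Standard quotas: Dorne 0.4066, Arden 16.8714, Carrow 0.7220.
Lower quotas: Dorne 0, Arden 16, Carrow 0 (sum 16, leaving 2 seats).
Remainders in descending order: Arden 0.8714, Carrow 0.7220, Dorne 0.4066.
The surplus seats go to Arden, Carrow.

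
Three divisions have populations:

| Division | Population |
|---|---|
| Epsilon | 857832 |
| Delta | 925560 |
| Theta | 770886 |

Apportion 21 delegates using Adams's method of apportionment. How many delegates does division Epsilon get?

Standard divisor 2554278/21 ≈ 121632.286; standard quotas: Epsilon 7.053, Delta 7.609, Theta 6.338.
Rounding up gives 8, 8, 7 = 23 seats, so the divisor must be adjusted.
With modified divisor 130400: modified quotas Epsilon 6.578, Delta 7.098, Theta 5.912.
Rounding up: Epsilon 7, Delta 8, Theta 6 (total 21).
Epsilon receives 7.

7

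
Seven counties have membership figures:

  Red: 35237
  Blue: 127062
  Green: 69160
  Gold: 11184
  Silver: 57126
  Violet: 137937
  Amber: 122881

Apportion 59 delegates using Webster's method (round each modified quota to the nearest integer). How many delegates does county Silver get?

6

Standard divisor 560587/59 ≈ 9501.475; standard quotas: Red 3.709, Blue 13.373, Green 7.279, Gold 1.177, Silver 6.012, Violet 14.517, Amber 12.933.
Rounding to the nearest integer gives Red 4, Blue 13, Green 7, Gold 1, Silver 6, Violet 15, Amber 13 — total 59, matching the house size, so no adjustment is needed.
Silver receives 6.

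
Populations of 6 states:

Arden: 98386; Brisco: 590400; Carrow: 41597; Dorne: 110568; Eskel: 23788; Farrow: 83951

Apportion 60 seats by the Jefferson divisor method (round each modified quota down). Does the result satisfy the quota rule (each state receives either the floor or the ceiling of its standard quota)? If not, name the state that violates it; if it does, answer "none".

Brisco

Standard quotas: Arden 6.222, Brisco 37.340, Carrow 2.631, Dorne 6.993, Eskel 1.504, Farrow 5.309.
Jefferson allocation: Arden 6, Brisco 39, Carrow 2, Dorne 7, Eskel 1, Farrow 5.
Brisco has quota 37.340 (lower 37, upper 38) but receives 39 — outside the quota interval.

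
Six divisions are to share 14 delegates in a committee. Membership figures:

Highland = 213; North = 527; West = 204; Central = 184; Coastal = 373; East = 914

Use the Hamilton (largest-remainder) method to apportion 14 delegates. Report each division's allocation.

Standard divisor: 2415 ÷ 14 ≈ 172.5.
Standard quotas: Highland 1.235, North 3.055, West 1.183, Central 1.067, Coastal 2.162, East 5.299.
Lower quotas: Highland 1, North 3, West 1, Central 1, Coastal 2, East 5 (sum 13, leaving 1 seat).
Remainders in descending order: East 0.299, Highland 0.235, West 0.183, Coastal 0.162, Central 0.067, North 0.055.
The surplus seat goes to East.

Highland=1, North=3, West=1, Central=1, Coastal=2, East=6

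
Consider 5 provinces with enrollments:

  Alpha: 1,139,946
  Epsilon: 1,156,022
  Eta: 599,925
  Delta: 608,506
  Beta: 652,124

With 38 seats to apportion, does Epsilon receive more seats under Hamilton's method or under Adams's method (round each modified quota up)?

Hamilton

Hamilton: Alpha 10, Epsilon 11, Eta 5, Delta 6, Beta 6.
Adams: Alpha 10, Epsilon 10, Eta 6, Delta 6, Beta 6.
Epsilon gets 11 under Hamilton and 10 under Adams.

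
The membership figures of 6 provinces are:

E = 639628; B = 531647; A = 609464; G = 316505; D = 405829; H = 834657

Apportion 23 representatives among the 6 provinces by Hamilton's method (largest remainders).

E 4; B 4; A 4; G 2; D 3; H 6

The standard divisor is 3337730/23 ≈ 145118.696.
Standard quotas: E 4.4076, B 3.6635, A 4.1998, G 2.1810, D 2.7965, H 5.7515.
Lower quotas: E 4, B 3, A 4, G 2, D 2, H 5 (sum 20, leaving 3 seats).
Remainders in descending order: D 0.7965, H 0.7515, B 0.6635, E 0.4076, A 0.1998, G 0.1810.
The surplus seats go to D, H, B.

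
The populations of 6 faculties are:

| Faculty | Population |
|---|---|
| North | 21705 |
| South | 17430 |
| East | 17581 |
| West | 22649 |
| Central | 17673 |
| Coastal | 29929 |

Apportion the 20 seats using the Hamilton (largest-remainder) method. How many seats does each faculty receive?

North=3, South=3, East=3, West=3, Central=3, Coastal=5

Standard divisor: 126967 ÷ 20 ≈ 6348.35.
Standard quotas: North 3.4190, South 2.7456, East 2.7694, West 3.5677, Central 2.7839, Coastal 4.7145.
Lower quotas: North 3, South 2, East 2, West 3, Central 2, Coastal 4 (sum 16, leaving 4 seats).
Remainders in descending order: Central 0.7839, East 0.7694, South 0.7456, Coastal 0.7145, West 0.5677, North 0.4190.
Largest remainders: Central, East, South, Coastal receive the extra seats.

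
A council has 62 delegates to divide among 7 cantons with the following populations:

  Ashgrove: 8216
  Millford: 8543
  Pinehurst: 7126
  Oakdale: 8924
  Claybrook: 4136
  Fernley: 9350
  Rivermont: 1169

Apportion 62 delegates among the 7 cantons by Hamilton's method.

Total 47464; standard divisor 47464/62 ≈ 765.548.
Standard quotas: Ashgrove 10.7322, Millford 11.1593, Pinehurst 9.3084, Oakdale 11.6570, Claybrook 5.4027, Fernley 12.2135, Rivermont 1.5270.
Lower quotas: Ashgrove 10, Millford 11, Pinehurst 9, Oakdale 11, Claybrook 5, Fernley 12, Rivermont 1 (sum 59, leaving 3 seats).
Remainders in descending order: Ashgrove 0.7322, Oakdale 0.6570, Rivermont 0.5270, Claybrook 0.4027, Pinehurst 0.3084, Fernley 0.2135, Millford 0.1593.
The surplus seats go to Ashgrove, Oakdale, Rivermont.

Ashgrove 11; Millford 11; Pinehurst 9; Oakdale 12; Claybrook 5; Fernley 12; Rivermont 2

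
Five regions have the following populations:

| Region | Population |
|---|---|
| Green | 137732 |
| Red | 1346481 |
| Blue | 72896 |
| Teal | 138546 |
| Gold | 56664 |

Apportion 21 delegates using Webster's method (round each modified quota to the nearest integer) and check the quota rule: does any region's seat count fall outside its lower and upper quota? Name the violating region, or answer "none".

Red

Standard quotas: Green 1.651, Red 16.136, Blue 0.874, Teal 1.660, Gold 0.679.
Webster allocation: Green 2, Red 15, Blue 1, Teal 2, Gold 1.
Red has quota 16.136 (lower 16, upper 17) but receives 15 — outside the quota interval.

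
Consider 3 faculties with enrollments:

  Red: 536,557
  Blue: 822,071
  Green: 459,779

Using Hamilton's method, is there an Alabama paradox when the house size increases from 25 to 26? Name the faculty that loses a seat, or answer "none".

At 25 seats: Red 8, Blue 11, Green 6.
At 26 seats: Red 8, Blue 12, Green 6.
No faculty's allocation decreased.

none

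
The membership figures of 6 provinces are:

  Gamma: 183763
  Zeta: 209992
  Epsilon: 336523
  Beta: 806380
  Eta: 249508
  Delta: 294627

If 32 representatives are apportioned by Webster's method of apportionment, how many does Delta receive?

Standard divisor 2080793/32 ≈ 65024.781; standard quotas: Gamma 2.826, Zeta 3.229, Epsilon 5.175, Beta 12.401, Eta 3.837, Delta 4.531.
Rounding to the nearest integer gives Gamma 3, Zeta 3, Epsilon 5, Beta 12, Eta 4, Delta 5 — total 32, matching the house size, so no adjustment is needed.
Delta receives 5.

5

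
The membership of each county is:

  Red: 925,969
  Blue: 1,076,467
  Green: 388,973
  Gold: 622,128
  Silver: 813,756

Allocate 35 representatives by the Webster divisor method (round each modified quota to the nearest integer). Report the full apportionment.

Red=8, Blue=10, Green=4, Gold=6, Silver=7

Standard divisor 3827293/35 ≈ 109351.229; standard quotas: Red 8.468, Blue 9.844, Green 3.557, Gold 5.689, Silver 7.442.
Rounding to the nearest integer gives Red 8, Blue 10, Green 4, Gold 6, Silver 7 — total 35, matching the house size, so no adjustment is needed.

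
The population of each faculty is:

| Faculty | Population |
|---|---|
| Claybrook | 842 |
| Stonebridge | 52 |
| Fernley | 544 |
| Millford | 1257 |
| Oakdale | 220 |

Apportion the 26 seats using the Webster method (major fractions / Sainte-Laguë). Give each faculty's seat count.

Claybrook: 8; Stonebridge: 0; Fernley: 5; Millford: 11; Oakdale: 2

Standard divisor 2915/26 ≈ 112.115; standard quotas: Claybrook 7.510, Stonebridge 0.464, Fernley 4.852, Millford 11.212, Oakdale 1.962.
Rounding to the nearest integer gives Claybrook 8, Stonebridge 0, Fernley 5, Millford 11, Oakdale 2 — total 26, matching the house size, so no adjustment is needed.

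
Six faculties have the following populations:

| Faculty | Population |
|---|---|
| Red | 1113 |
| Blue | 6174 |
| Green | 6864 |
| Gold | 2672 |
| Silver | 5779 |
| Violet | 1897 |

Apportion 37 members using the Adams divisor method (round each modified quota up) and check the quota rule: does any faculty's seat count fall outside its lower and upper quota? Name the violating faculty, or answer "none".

none

Standard quotas: Red 1.681, Blue 9.324, Green 10.366, Gold 4.035, Silver 8.728, Violet 2.865.
Adams allocation: Red 2, Blue 9, Green 10, Gold 4, Silver 9, Violet 3.
Every allocation lies between the lower and upper quota.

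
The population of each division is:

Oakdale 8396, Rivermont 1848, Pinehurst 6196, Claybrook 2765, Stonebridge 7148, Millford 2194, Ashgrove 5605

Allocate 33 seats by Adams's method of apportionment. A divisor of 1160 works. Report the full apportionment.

With modified divisor 1160: modified quotas Oakdale 7.238, Rivermont 1.593, Pinehurst 5.341, Claybrook 2.384, Stonebridge 6.162, Millford 1.891, Ashgrove 4.832.
Rounding up: Oakdale 8, Rivermont 2, Pinehurst 6, Claybrook 3, Stonebridge 7, Millford 2, Ashgrove 5 (total 33).

Oakdale 8, Rivermont 2, Pinehurst 6, Claybrook 3, Stonebridge 7, Millford 2, Ashgrove 5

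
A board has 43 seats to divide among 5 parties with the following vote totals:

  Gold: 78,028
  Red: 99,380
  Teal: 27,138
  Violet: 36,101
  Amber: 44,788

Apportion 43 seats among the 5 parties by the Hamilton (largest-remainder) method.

The standard divisor is 285435/43 ≈ 6638.023.
Standard quotas: Gold 11.7547, Red 14.9713, Teal 4.0883, Violet 5.4385, Amber 6.7472.
Lower quotas: Gold 11, Red 14, Teal 4, Violet 5, Amber 6 (sum 40, leaving 3 seats).
Remainders in descending order: Red 0.9713, Gold 0.7547, Amber 0.7472, Violet 0.4385, Teal 0.0883.
The surplus seats go to Red, Gold, Amber.

Gold=12, Red=15, Teal=4, Violet=5, Amber=7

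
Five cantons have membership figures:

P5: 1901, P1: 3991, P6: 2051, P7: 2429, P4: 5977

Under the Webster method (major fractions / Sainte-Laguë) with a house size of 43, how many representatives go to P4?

Standard divisor 16349/43 ≈ 380.209; standard quotas: P5 5.000, P1 10.497, P6 5.394, P7 6.389, P4 15.720.
Rounding to the nearest integer gives 5, 10, 5, 6, 16 = 42 seats, so the divisor must be adjusted.
With modified divisor 377: modified quotas P5 5.042, P1 10.586, P6 5.440, P7 6.443, P4 15.854.
Rounding to the nearest integer: P5 5, P1 11, P6 5, P7 6, P4 16 (total 43).
P4 receives 16.

16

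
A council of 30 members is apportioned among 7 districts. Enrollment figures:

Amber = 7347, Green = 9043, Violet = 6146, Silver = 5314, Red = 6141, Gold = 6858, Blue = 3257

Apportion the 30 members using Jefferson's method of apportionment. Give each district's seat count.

Standard divisor 44106/30 ≈ 1470.2; standard quotas: Amber 4.997, Green 6.151, Violet 4.180, Silver 3.614, Red 4.177, Gold 4.665, Blue 2.215.
Rounding down gives 4, 6, 4, 3, 4, 4, 2 = 27 seats, so the divisor must be adjusted.
With modified divisor 1300: modified quotas Amber 5.652, Green 6.956, Violet 4.728, Silver 4.088, Red 4.724, Gold 5.275, Blue 2.505.
Rounding down: Amber 5, Green 6, Violet 4, Silver 4, Red 4, Gold 5, Blue 2 (total 30).

Amber 5, Green 6, Violet 4, Silver 4, Red 4, Gold 5, Blue 2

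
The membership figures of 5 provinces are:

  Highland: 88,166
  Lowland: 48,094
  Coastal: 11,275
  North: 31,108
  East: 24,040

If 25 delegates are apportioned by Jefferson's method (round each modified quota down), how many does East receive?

3

Standard divisor 202683/25 ≈ 8107.32; standard quotas: Highland 10.875, Lowland 5.932, Coastal 1.391, North 3.837, East 2.965.
Rounding down gives 10, 5, 1, 3, 2 = 21 seats, so the divisor must be adjusted.
With modified divisor 7600: modified quotas Highland 11.601, Lowland 6.328, Coastal 1.484, North 4.093, East 3.163.
Rounding down: Highland 11, Lowland 6, Coastal 1, North 4, East 3 (total 25).
East receives 3.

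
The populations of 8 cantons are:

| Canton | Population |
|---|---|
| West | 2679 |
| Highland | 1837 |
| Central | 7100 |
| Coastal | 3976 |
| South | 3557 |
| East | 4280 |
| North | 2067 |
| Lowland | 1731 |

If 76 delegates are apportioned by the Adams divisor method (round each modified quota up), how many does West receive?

Standard divisor 27227/76 ≈ 358.25; standard quotas: West 7.478, Highland 5.128, Central 19.819, Coastal 11.098, South 9.929, East 11.947, North 5.770, Lowland 4.832.
Rounding up gives 8, 6, 20, 12, 10, 12, 6, 5 = 79 seats, so the divisor must be adjusted.
With modified divisor 380: modified quotas West 7.050, Highland 4.834, Central 18.684, Coastal 10.463, South 9.361, East 11.263, North 5.439, Lowland 4.555.
Rounding up: West 8, Highland 5, Central 19, Coastal 11, South 10, East 12, North 6, Lowland 5 (total 76).
West receives 8.

8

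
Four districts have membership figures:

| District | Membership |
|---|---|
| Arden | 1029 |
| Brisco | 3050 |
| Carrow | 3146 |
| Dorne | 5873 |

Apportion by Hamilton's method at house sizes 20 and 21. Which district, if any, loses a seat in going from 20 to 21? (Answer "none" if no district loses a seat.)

At 20 seats: Arden 1, Brisco 5, Carrow 5, Dorne 9.
At 21 seats: Arden 2, Brisco 5, Carrow 5, Dorne 9.
No district's allocation decreased.

none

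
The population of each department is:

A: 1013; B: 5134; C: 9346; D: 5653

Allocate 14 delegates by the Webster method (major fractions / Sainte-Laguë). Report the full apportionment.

Standard divisor 21146/14 ≈ 1510.429; standard quotas: A 0.671, B 3.399, C 6.188, D 3.743.
Rounding to the nearest integer gives A 1, B 3, C 6, D 4 — total 14, matching the house size, so no adjustment is needed.

A 1; B 3; C 6; D 4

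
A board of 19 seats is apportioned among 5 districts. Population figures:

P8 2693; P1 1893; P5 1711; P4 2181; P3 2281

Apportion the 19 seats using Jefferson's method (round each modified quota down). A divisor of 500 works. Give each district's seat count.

P8: 5, P1: 3, P5: 3, P4: 4, P3: 4

With modified divisor 500: modified quotas P8 5.386, P1 3.786, P5 3.422, P4 4.362, P3 4.562.
Rounding down: P8 5, P1 3, P5 3, P4 4, P3 4 (total 19).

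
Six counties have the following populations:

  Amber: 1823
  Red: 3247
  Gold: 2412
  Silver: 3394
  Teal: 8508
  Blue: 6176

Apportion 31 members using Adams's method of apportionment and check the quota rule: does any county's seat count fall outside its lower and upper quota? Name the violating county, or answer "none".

Standard quotas: Amber 2.211, Red 3.938, Gold 2.925, Silver 4.116, Teal 10.319, Blue 7.490.
Adams allocation: Amber 3, Red 4, Gold 3, Silver 4, Teal 10, Blue 7.
Every allocation lies between the lower and upper quota.

none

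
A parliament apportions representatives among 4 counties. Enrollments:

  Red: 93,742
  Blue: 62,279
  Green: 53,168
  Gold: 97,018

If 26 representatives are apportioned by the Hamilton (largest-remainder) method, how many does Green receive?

5

The standard divisor is 306207/26 ≈ 11777.192.
Standard quotas: Red 7.9596, Blue 5.2881, Green 4.5145, Gold 8.2378.
Lower quotas: Red 7, Blue 5, Green 4, Gold 8 (sum 24, leaving 2 seats).
Remainders in descending order: Red 0.9596, Green 0.5145, Blue 0.2881, Gold 0.2378.
Largest remainders: Red, Green receive the extra seats.
Green receives 5.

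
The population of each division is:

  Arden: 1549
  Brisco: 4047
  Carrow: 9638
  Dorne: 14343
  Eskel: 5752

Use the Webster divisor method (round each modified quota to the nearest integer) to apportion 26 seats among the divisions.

Arden 1; Brisco 3; Carrow 7; Dorne 11; Eskel 4

Standard divisor 35329/26 ≈ 1358.808; standard quotas: Arden 1.140, Brisco 2.978, Carrow 7.093, Dorne 10.556, Eskel 4.233.
Rounding to the nearest integer gives Arden 1, Brisco 3, Carrow 7, Dorne 11, Eskel 4 — total 26, matching the house size, so no adjustment is needed.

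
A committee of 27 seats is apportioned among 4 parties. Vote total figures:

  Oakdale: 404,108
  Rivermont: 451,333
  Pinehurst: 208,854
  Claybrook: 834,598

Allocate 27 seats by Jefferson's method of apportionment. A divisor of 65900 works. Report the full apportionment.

Oakdale: 6, Rivermont: 6, Pinehurst: 3, Claybrook: 12

With modified divisor 65900: modified quotas Oakdale 6.132, Rivermont 6.849, Pinehurst 3.169, Claybrook 12.665.
Rounding down: Oakdale 6, Rivermont 6, Pinehurst 3, Claybrook 12 (total 27).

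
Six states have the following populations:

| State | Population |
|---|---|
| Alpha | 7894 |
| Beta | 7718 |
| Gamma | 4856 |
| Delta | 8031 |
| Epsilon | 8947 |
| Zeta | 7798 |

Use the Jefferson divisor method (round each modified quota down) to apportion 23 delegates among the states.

Alpha=4; Beta=4; Gamma=2; Delta=4; Epsilon=5; Zeta=4

Standard divisor 45244/23 ≈ 1967.13; standard quotas: Alpha 4.013, Beta 3.923, Gamma 2.469, Delta 4.083, Epsilon 4.548, Zeta 3.964.
Rounding down gives 4, 3, 2, 4, 4, 3 = 20 seats, so the divisor must be adjusted.
With modified divisor 1700: modified quotas Alpha 4.644, Beta 4.540, Gamma 2.856, Delta 4.724, Epsilon 5.263, Zeta 4.587.
Rounding down: Alpha 4, Beta 4, Gamma 2, Delta 4, Epsilon 5, Zeta 4 (total 23).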